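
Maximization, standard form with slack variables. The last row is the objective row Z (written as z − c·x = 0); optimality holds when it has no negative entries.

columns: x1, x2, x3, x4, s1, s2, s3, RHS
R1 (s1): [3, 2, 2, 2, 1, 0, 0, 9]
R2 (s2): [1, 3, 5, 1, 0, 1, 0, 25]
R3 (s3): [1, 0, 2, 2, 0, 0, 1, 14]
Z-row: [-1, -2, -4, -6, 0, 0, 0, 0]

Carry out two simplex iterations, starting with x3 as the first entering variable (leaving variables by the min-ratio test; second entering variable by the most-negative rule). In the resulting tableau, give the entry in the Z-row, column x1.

Ratio test on column x3 — row 1: 9/2 = 9/2; row 2: 25/5 = 5; row 3: 14/2 = 7. Minimum is 9/2 at row 1 (s1 leaves); pivot element 2.
Divide row 1 by 2; eliminate column x3 from the other rows.
Second iteration: most negative Z-row entry is -2 in column x4, so x4 enters.
Ratio test on column x4 — row 1: (9/2)/1 = 9/2; row 2: entry -4 ≤ 0; row 3: entry 0 ≤ 0. Minimum is 9/2 at row 1 (x3 leaves); pivot element 1.
Divide row 1 by 1; eliminate column x4 from the other rows.
After both pivots, the entry at the Z-row, column x1 is 8.

8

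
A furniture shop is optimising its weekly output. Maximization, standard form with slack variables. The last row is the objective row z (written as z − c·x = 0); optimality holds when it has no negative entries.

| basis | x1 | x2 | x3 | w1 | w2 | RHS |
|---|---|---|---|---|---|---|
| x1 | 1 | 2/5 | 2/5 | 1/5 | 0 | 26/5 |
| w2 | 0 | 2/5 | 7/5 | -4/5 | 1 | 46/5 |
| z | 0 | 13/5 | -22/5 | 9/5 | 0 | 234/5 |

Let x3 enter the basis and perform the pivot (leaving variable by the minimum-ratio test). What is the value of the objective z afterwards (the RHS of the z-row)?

530/7

Ratio test on column x3 — row 1: (26/5)/(2/5) = 13; row 2: (46/5)/(7/5) = 46/7. Minimum is 46/7 at row 2 (w2 leaves); pivot element 7/5.
Pivot on row 2; the z-row RHS becomes 234/5 − (-22/5)·(46/7) = 530/7.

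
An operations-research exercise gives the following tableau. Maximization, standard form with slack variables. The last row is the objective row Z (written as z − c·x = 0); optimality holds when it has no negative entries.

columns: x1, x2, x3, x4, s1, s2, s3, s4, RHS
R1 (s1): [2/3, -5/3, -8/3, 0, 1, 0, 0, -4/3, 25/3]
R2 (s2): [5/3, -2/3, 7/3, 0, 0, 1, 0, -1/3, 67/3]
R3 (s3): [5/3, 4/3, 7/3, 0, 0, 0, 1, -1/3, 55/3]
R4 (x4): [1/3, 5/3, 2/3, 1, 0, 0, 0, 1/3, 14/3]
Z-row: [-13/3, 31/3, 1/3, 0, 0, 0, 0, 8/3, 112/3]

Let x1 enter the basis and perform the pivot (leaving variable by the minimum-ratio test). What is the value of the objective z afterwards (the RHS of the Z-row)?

85

Ratio test on column x1 — row 1: (25/3)/(2/3) = 25/2; row 2: (67/3)/(5/3) = 67/5; row 3: (55/3)/(5/3) = 11; row 4: (14/3)/(1/3) = 14. Minimum is 11 at row 3 (s3 leaves); pivot element 5/3.
Pivot on row 3; the Z-row RHS becomes 112/3 − (-13/3)·11 = 85.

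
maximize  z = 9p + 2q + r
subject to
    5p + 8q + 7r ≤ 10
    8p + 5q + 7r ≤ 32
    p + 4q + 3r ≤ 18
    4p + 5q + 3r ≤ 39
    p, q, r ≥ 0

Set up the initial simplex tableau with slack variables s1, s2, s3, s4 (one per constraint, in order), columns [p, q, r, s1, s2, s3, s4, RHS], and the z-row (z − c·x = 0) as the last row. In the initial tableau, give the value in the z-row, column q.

-2

The z-row carries the negated objective coefficients: the q entry is -2.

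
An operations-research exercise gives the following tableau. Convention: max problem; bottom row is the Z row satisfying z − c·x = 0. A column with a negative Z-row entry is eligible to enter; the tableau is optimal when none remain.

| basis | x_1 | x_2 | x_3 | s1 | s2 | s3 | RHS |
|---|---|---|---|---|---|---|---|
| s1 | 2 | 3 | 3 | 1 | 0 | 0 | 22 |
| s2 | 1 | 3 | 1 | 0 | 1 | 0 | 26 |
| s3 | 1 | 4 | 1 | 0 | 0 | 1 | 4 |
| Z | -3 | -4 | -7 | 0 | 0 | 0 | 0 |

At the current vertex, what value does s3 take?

4

s3 is basic (row 3); its value is the RHS of that row, 4.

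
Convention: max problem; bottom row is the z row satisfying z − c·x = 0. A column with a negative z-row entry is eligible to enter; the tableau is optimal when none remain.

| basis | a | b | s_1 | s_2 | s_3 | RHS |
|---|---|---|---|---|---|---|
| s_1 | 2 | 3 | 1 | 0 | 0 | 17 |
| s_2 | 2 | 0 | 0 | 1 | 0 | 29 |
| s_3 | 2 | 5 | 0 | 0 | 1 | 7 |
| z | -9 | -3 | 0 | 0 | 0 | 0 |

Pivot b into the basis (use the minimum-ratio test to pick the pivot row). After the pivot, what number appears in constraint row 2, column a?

2

Ratio test on column b — row 1: 17/3 = 17/3; row 2: entry 0 ≤ 0; row 3: 7/5 = 7/5. Minimum is 7/5 at row 3 (s_3 leaves); pivot element 5.
Divide row 3 by 5; eliminate column b from the other rows.
Row 2 update in column a: 2 − 0·(2/5) = 2.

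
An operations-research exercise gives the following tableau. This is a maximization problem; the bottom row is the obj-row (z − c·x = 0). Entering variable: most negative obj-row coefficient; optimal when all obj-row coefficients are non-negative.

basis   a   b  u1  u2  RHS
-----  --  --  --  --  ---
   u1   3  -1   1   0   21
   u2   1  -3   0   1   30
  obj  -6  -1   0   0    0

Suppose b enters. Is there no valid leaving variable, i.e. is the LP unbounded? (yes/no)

Every constraint-row entry in column b is ≤ 0, so increasing b is unbounded.

yes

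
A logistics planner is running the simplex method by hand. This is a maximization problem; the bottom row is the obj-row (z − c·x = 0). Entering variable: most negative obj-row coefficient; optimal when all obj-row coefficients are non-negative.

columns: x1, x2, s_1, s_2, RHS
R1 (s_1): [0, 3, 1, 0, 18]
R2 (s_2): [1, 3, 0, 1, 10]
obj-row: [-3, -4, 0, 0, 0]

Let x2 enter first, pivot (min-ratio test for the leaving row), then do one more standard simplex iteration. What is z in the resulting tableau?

30

Ratio test on column x2 — row 1: 18/3 = 6; row 2: 10/3 = 10/3. Minimum is 10/3 at row 2 (s_2 leaves); pivot element 3.
Pivot on row 2; the obj-row RHS becomes 0 − (-4)·(10/3) = 40/3.
Next entering variable (most negative obj-row entry -5/3): x1.
Ratio test on column x1 — row 1: entry -1 ≤ 0; row 2: (10/3)/(1/3) = 10. Minimum is 10 at row 2 (x2 leaves); pivot element 1/3.
After the second pivot the obj-row RHS is 40/3 − (-5/3)·10 = 30.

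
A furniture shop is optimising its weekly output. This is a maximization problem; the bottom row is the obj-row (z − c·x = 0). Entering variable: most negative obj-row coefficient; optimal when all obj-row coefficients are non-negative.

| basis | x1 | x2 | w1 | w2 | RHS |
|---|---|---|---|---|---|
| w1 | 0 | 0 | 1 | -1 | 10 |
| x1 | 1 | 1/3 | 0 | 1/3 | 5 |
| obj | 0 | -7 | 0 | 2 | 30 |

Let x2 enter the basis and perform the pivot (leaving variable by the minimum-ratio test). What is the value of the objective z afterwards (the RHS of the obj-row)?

135

Ratio test on column x2 — row 1: entry 0 ≤ 0; row 2: 5/(1/3) = 15. Minimum is 15 at row 2 (x1 leaves); pivot element 1/3.
Pivot on row 2; the obj-row RHS becomes 30 − (-7)·15 = 135.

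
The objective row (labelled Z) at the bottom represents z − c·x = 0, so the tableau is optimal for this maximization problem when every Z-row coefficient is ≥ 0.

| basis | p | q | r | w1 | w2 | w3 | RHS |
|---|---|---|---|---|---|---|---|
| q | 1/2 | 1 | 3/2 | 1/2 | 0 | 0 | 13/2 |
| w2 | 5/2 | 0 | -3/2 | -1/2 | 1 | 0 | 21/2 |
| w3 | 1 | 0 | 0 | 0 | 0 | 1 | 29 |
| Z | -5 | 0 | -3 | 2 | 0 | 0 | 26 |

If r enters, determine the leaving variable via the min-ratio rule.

Column r entries and ratios — q: (13/2)/(3/2) = 13/3; w2: -3/2 ≤ 0, skip; w3: 0 ≤ 0, skip.
Smallest ratio is 13/3 in the row of q, so q leaves.

q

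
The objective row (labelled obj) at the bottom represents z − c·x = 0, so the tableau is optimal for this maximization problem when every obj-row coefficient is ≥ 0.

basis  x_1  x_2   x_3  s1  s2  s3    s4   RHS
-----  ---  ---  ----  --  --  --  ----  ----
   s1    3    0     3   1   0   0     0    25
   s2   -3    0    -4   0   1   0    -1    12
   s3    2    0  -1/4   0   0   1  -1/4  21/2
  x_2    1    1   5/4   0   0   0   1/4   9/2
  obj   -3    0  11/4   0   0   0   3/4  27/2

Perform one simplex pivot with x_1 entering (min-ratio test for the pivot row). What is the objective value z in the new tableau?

27

Ratio test on column x_1 — row 1: 25/3 = 25/3; row 2: entry -3 ≤ 0; row 3: (21/2)/2 = 21/4; row 4: (9/2)/1 = 9/2. Minimum is 9/2 at row 4 (x_2 leaves); pivot element 1.
Pivot on row 4; the obj-row RHS becomes 27/2 − (-3)·(9/2) = 27.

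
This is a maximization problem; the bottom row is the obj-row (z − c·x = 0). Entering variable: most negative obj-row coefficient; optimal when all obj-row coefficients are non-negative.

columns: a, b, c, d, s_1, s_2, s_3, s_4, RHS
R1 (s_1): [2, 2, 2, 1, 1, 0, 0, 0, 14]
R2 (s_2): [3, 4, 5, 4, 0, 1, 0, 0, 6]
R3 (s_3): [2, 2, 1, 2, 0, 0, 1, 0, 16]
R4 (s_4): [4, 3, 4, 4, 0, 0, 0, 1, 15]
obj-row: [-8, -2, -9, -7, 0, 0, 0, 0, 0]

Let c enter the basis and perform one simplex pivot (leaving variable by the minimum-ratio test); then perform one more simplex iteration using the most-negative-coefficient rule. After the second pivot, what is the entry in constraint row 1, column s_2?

Ratio test on column c — row 1: 14/2 = 7; row 2: 6/5 = 6/5; row 3: 16/1 = 16; row 4: 15/4 = 15/4. Minimum is 6/5 at row 2 (s_2 leaves); pivot element 5.
Divide row 2 by 5; eliminate column c from the other rows.
Second iteration: most negative obj-row entry is -13/5 in column a, so a enters.
Ratio test on column a — row 1: (58/5)/(4/5) = 29/2; row 2: (6/5)/(3/5) = 2; row 3: (74/5)/(7/5) = 74/7; row 4: (51/5)/(8/5) = 51/8. Minimum is 2 at row 2 (c leaves); pivot element 3/5.
Divide row 2 by 3/5; eliminate column a from the other rows.
After both pivots, the entry at constraint row 1, column s_2 is -2/3.

-2/3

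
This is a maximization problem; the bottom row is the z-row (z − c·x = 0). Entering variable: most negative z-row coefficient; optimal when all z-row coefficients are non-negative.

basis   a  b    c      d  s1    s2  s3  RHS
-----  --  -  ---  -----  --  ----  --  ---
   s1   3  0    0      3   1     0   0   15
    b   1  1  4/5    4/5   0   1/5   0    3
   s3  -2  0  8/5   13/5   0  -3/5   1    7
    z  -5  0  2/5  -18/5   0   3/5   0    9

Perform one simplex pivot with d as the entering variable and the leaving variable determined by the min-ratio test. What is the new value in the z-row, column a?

Ratio test on column d — row 1: 15/3 = 5; row 2: 3/(4/5) = 15/4; row 3: 7/(13/5) = 35/13. Minimum is 35/13 at row 3 (s3 leaves); pivot element 13/5.
Divide row 3 by 13/5; eliminate column d from the other rows.
z-row update in column a: -5 − (-18/5)·(-10/13) = -101/13.

-101/13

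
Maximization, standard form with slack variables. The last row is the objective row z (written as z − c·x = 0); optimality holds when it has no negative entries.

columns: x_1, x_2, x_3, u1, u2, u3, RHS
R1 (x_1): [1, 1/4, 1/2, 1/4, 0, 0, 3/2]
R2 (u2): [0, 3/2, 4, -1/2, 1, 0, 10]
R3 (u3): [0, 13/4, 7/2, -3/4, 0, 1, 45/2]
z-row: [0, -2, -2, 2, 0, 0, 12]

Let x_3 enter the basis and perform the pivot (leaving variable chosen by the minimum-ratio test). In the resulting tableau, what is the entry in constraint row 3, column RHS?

55/4

Ratio test on column x_3 — row 1: (3/2)/(1/2) = 3; row 2: 10/4 = 5/2; row 3: (45/2)/(7/2) = 45/7. Minimum is 5/2 at row 2 (u2 leaves); pivot element 4.
Divide row 2 by 4; eliminate column x_3 from the other rows.
Row 3 update in column RHS: 45/2 − (7/2)·(5/2) = 55/4.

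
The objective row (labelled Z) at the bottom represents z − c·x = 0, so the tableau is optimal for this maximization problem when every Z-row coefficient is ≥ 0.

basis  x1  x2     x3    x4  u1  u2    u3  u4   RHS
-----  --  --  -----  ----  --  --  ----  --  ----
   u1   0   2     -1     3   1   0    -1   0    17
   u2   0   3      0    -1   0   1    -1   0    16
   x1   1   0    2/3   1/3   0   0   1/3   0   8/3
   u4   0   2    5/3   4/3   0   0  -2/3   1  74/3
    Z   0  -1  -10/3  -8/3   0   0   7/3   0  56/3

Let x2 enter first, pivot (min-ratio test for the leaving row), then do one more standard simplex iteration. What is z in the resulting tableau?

112/3

Ratio test on column x2 — row 1: 17/2 = 17/2; row 2: 16/3 = 16/3; row 3: entry 0 ≤ 0; row 4: (74/3)/2 = 37/3. Minimum is 16/3 at row 2 (u2 leaves); pivot element 3.
Pivot on row 2; the Z-row RHS becomes 56/3 − (-1)·(16/3) = 24.
Next entering variable (most negative Z-row entry -10/3): x3.
Ratio test on column x3 — row 1: entry -1 ≤ 0; row 2: entry 0 ≤ 0; row 3: (8/3)/(2/3) = 4; row 4: 14/(5/3) = 42/5. Minimum is 4 at row 3 (x1 leaves); pivot element 2/3.
After the second pivot the Z-row RHS is 24 − (-10/3)·4 = 112/3.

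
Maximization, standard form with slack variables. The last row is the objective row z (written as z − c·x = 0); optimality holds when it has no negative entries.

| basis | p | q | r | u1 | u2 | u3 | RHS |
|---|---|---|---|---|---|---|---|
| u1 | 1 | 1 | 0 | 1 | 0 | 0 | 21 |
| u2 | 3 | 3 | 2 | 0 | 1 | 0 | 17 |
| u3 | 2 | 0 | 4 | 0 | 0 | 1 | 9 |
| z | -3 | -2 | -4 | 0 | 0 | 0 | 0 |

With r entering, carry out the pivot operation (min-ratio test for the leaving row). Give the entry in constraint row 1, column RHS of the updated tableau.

Ratio test on column r — row 1: entry 0 ≤ 0; row 2: 17/2 = 17/2; row 3: 9/4 = 9/4. Minimum is 9/4 at row 3 (u3 leaves); pivot element 4.
Divide row 3 by 4; eliminate column r from the other rows.
Row 1 update in column RHS: 21 − 0·(9/4) = 21.

21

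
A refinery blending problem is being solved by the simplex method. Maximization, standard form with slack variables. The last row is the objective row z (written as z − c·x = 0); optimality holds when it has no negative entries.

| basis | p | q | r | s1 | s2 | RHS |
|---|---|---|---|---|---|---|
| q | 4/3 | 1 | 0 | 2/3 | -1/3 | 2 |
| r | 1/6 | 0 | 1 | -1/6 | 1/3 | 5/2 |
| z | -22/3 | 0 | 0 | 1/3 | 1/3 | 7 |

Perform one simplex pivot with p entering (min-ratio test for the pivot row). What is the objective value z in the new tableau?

18

Ratio test on column p — row 1: 2/(4/3) = 3/2; row 2: (5/2)/(1/6) = 15. Minimum is 3/2 at row 1 (q leaves); pivot element 4/3.
Pivot on row 1; the z-row RHS becomes 7 − (-22/3)·(3/2) = 18.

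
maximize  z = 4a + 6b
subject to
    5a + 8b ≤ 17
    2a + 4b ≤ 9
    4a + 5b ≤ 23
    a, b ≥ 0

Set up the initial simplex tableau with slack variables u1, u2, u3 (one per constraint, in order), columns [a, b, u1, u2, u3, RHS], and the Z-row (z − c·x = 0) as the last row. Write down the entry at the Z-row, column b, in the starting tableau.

The Z-row carries the negated objective coefficients: the b entry is -6.

-6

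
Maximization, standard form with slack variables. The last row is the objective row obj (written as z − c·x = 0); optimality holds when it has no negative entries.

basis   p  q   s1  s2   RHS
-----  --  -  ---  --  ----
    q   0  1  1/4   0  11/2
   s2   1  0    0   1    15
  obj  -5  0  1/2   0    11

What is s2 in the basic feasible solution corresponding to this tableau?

s2 is basic (row 2); its value is the RHS of that row, 15.

15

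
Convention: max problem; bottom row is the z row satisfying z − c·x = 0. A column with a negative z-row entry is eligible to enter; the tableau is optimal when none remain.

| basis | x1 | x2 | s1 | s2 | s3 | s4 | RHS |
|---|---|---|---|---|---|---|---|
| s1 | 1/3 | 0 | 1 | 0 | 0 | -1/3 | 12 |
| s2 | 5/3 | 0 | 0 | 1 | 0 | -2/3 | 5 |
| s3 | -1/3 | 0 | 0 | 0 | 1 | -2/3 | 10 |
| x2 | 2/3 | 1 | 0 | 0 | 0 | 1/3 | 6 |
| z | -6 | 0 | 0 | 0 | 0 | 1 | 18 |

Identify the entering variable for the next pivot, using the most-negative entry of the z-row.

x1

Negative z-row entries: x1: -6.
The most negative is -6 in column x1, so x1 enters.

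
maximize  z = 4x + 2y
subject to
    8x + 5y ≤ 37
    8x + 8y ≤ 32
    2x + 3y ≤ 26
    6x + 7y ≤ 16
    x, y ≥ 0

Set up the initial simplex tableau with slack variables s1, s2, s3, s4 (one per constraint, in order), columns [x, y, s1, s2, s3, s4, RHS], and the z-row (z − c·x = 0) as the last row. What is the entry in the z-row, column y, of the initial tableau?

The z-row carries the negated objective coefficients: the y entry is -2.

-2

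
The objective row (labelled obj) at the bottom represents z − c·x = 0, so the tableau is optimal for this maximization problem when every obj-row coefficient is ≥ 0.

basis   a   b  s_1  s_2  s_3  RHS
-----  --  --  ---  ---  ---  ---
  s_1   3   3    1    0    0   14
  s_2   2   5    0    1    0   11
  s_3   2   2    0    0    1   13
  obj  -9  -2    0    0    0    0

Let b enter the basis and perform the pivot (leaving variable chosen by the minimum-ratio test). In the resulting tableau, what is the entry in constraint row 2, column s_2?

1/5

Ratio test on column b — row 1: 14/3 = 14/3; row 2: 11/5 = 11/5; row 3: 13/2 = 13/2. Minimum is 11/5 at row 2 (s_2 leaves); pivot element 5.
Divide row 2 by 5; eliminate column b from the other rows.
In the new row 2, the s_2 entry is the old entry divided by the pivot: 1/5 = 1/5.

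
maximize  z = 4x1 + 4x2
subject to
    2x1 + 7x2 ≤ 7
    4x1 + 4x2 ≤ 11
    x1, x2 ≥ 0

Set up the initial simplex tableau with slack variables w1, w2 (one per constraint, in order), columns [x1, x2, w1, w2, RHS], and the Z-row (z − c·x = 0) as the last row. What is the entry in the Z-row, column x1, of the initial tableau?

-4

The Z-row carries the negated objective coefficients: the x1 entry is -4.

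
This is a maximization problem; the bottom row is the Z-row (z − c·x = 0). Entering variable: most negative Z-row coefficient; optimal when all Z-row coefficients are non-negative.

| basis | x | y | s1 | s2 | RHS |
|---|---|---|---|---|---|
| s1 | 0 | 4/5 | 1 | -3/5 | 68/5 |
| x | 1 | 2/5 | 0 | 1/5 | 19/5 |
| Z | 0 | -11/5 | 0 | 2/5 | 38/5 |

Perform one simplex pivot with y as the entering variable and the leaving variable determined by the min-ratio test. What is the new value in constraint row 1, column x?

Ratio test on column y — row 1: (68/5)/(4/5) = 17; row 2: (19/5)/(2/5) = 19/2. Minimum is 19/2 at row 2 (x leaves); pivot element 2/5.
Divide row 2 by 2/5; eliminate column y from the other rows.
Row 1 update in column x: 0 − (4/5)·(5/2) = -2.

-2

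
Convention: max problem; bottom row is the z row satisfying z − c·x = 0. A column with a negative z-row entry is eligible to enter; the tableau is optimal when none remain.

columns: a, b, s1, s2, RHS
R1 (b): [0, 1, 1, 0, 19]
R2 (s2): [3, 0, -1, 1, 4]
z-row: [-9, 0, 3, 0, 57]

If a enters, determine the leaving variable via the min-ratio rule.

s2

Column a entries and ratios — b: 0 ≤ 0, skip; s2: 4/3 = 4/3.
Smallest ratio is 4/3 in the row of s2, so s2 leaves.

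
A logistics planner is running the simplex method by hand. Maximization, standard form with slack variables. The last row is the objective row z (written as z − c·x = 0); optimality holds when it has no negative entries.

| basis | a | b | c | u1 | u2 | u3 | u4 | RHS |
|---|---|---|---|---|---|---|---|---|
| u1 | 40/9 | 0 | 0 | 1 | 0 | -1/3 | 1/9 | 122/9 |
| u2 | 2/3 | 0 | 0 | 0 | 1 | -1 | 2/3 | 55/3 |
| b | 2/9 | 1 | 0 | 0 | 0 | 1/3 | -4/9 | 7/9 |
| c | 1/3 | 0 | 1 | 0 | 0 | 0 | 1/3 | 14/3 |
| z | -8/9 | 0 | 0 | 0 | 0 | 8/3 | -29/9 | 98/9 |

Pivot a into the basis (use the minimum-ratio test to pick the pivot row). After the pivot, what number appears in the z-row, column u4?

Ratio test on column a — row 1: (122/9)/(40/9) = 61/20; row 2: (55/3)/(2/3) = 55/2; row 3: (7/9)/(2/9) = 7/2; row 4: (14/3)/(1/3) = 14. Minimum is 61/20 at row 1 (u1 leaves); pivot element 40/9.
Divide row 1 by 40/9; eliminate column a from the other rows.
z-row update in column u4: -29/9 − (-8/9)·(1/40) = -16/5.

-16/5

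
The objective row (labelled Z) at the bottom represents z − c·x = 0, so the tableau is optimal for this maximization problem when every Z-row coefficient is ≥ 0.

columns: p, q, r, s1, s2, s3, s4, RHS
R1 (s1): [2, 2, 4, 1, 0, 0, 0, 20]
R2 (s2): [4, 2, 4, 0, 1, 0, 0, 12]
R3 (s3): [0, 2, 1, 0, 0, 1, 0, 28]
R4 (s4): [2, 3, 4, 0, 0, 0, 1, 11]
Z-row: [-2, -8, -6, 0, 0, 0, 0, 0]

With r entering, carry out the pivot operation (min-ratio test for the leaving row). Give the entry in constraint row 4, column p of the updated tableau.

1/2

Ratio test on column r — row 1: 20/4 = 5; row 2: 12/4 = 3; row 3: 28/1 = 28; row 4: 11/4 = 11/4. Minimum is 11/4 at row 4 (s4 leaves); pivot element 4.
Divide row 4 by 4; eliminate column r from the other rows.
In the new row 4, the p entry is the old entry divided by the pivot: 2/4 = 1/2.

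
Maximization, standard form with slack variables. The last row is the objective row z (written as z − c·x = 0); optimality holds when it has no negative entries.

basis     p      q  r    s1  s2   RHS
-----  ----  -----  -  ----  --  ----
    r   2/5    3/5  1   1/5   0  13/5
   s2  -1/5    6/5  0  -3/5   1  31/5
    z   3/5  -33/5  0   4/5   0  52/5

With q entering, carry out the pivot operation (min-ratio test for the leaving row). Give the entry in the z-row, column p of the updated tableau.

5

Ratio test on column q — row 1: (13/5)/(3/5) = 13/3; row 2: (31/5)/(6/5) = 31/6. Minimum is 13/3 at row 1 (r leaves); pivot element 3/5.
Divide row 1 by 3/5; eliminate column q from the other rows.
z-row update in column p: 3/5 − (-33/5)·(2/3) = 5.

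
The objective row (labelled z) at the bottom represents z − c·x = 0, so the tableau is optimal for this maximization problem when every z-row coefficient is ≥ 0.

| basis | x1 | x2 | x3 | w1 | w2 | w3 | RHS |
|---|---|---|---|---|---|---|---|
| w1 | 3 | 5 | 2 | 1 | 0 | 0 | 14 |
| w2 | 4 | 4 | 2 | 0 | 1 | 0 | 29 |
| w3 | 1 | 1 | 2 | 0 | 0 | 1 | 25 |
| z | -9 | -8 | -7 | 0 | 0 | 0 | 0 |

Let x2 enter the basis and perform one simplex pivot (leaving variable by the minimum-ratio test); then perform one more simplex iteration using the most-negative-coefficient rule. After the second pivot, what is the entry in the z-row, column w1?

Ratio test on column x2 — row 1: 14/5 = 14/5; row 2: 29/4 = 29/4; row 3: 25/1 = 25. Minimum is 14/5 at row 1 (w1 leaves); pivot element 5.
Divide row 1 by 5; eliminate column x2 from the other rows.
Second iteration: most negative z-row entry is -21/5 in column x1, so x1 enters.
Ratio test on column x1 — row 1: (14/5)/(3/5) = 14/3; row 2: (89/5)/(8/5) = 89/8; row 3: (111/5)/(2/5) = 111/2. Minimum is 14/3 at row 1 (x2 leaves); pivot element 3/5.
Divide row 1 by 3/5; eliminate column x1 from the other rows.
After both pivots, the entry at the z-row, column w1 is 3.

3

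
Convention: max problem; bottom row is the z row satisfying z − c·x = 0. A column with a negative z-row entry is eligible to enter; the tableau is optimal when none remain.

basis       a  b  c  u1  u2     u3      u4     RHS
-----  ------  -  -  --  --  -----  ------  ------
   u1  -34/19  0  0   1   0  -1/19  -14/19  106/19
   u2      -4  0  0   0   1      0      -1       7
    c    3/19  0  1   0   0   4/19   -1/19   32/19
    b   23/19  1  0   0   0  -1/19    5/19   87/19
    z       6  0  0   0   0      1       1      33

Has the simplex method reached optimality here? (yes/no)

Every z-row coefficient is ≥ 0, so the tableau is optimal.

yes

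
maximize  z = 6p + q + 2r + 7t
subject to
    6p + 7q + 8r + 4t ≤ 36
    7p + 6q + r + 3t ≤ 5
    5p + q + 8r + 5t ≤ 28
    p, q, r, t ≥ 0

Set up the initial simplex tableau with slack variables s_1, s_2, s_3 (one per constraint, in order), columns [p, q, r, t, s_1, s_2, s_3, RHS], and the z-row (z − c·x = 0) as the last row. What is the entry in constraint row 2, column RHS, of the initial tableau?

5

The RHS of constraint 2 is b_2 = 5.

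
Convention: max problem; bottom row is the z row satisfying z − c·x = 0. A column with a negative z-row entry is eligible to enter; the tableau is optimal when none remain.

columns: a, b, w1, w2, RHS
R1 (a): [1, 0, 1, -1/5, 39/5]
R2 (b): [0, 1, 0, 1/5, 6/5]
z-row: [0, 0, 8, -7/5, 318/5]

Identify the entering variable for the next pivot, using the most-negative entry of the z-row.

w2

Negative z-row entries: w2: -7/5.
The most negative is -7/5 in column w2, so w2 enters.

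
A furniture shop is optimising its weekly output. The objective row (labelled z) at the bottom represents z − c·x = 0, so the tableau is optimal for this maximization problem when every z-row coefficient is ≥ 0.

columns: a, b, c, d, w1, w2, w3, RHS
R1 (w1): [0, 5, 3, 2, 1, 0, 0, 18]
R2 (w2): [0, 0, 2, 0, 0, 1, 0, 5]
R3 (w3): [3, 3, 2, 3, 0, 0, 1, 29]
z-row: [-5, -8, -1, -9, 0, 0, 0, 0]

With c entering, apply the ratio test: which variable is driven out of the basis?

w2

Column c entries and ratios — w1: 18/3 = 6; w2: 5/2 = 5/2; w3: 29/2 = 29/2.
Smallest ratio is 5/2 in the row of w2, so w2 leaves.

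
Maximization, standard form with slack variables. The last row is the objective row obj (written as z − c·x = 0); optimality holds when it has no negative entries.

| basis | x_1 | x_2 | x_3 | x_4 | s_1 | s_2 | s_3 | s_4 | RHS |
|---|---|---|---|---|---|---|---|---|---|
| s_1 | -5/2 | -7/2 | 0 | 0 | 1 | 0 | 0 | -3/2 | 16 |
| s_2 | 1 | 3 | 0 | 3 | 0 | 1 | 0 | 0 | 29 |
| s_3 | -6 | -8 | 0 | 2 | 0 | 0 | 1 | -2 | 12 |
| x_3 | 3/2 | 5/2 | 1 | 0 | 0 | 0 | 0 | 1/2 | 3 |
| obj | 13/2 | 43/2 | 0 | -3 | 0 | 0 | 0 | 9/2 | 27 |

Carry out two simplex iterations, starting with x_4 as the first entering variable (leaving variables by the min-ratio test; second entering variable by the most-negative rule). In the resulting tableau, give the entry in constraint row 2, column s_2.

Ratio test on column x_4 — row 1: entry 0 ≤ 0; row 2: 29/3 = 29/3; row 3: 12/2 = 6; row 4: entry 0 ≤ 0. Minimum is 6 at row 3 (s_3 leaves); pivot element 2.
Divide row 3 by 2; eliminate column x_4 from the other rows.
Second iteration: most negative obj-row entry is -5/2 in column x_1, so x_1 enters.
Ratio test on column x_1 — row 1: entry -5/2 ≤ 0; row 2: 11/10 = 11/10; row 3: entry -3 ≤ 0; row 4: 3/(3/2) = 2. Minimum is 11/10 at row 2 (s_2 leaves); pivot element 10.
Divide row 2 by 10; eliminate column x_1 from the other rows.
After both pivots, the entry at constraint row 2, column s_2 is 1/10.

1/10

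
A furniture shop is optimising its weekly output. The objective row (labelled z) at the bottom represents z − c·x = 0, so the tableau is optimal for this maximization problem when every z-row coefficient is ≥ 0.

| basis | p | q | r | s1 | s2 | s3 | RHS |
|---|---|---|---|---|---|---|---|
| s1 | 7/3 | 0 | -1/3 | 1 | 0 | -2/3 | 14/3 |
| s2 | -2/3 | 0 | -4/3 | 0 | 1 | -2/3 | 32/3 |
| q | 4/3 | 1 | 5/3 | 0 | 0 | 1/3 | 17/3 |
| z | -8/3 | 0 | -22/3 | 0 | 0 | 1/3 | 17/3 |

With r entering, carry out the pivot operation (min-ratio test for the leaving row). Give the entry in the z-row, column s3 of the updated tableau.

9/5

Ratio test on column r — row 1: entry -1/3 ≤ 0; row 2: entry -4/3 ≤ 0; row 3: (17/3)/(5/3) = 17/5. Minimum is 17/5 at row 3 (q leaves); pivot element 5/3.
Divide row 3 by 5/3; eliminate column r from the other rows.
z-row update in column s3: 1/3 − (-22/3)·(1/5) = 9/5.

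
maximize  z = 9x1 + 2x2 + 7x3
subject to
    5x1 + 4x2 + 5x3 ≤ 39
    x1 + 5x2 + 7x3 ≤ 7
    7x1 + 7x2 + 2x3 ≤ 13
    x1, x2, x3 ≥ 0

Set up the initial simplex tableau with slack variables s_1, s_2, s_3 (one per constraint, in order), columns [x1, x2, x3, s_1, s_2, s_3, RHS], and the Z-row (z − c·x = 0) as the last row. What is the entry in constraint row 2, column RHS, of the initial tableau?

The RHS of constraint 2 is b_2 = 7.

7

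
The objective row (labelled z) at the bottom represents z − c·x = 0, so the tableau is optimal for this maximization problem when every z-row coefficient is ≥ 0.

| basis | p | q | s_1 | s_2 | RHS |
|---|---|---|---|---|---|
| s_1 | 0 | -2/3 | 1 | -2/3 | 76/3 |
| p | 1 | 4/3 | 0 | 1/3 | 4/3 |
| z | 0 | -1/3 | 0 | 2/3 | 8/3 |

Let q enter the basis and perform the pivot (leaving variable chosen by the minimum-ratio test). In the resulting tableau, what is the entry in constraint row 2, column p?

3/4

Ratio test on column q — row 1: entry -2/3 ≤ 0; row 2: (4/3)/(4/3) = 1. Minimum is 1 at row 2 (p leaves); pivot element 4/3.
Divide row 2 by 4/3; eliminate column q from the other rows.
In the new row 2, the p entry is the old entry divided by the pivot: 1/(4/3) = 3/4.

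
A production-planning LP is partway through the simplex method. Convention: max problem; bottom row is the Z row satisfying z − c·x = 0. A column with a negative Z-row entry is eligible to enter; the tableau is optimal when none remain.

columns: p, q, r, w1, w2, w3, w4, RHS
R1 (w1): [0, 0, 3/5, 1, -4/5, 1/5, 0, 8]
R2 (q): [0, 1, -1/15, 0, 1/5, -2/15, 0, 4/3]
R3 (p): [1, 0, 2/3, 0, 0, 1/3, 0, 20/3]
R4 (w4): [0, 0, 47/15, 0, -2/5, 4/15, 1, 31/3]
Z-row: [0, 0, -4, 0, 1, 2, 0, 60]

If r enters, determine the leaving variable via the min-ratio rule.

Column r entries and ratios — w1: 8/(3/5) = 40/3; q: -1/15 ≤ 0, skip; p: (20/3)/(2/3) = 10; w4: (31/3)/(47/15) = 155/47.
Smallest ratio is 155/47 in the row of w4, so w4 leaves.

w4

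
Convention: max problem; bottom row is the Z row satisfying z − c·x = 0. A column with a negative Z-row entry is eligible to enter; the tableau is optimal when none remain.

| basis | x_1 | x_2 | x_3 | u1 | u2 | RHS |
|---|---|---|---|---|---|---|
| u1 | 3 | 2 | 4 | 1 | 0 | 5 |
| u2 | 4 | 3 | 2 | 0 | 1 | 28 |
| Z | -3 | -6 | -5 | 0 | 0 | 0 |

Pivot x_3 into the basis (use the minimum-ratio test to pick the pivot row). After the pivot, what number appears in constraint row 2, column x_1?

Ratio test on column x_3 — row 1: 5/4 = 5/4; row 2: 28/2 = 14. Minimum is 5/4 at row 1 (u1 leaves); pivot element 4.
Divide row 1 by 4; eliminate column x_3 from the other rows.
Row 2 update in column x_1: 4 − 2·(3/4) = 5/2.

5/2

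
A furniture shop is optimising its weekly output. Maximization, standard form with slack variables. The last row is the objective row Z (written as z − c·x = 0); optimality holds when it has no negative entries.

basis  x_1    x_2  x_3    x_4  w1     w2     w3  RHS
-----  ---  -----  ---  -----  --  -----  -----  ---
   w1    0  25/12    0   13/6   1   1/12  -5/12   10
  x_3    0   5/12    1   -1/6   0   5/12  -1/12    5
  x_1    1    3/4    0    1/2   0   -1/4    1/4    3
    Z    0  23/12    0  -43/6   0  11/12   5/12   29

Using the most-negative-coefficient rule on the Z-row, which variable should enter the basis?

x_4

Negative Z-row entries: x_4: -43/6.
The most negative is -43/6 in column x_4, so x_4 enters.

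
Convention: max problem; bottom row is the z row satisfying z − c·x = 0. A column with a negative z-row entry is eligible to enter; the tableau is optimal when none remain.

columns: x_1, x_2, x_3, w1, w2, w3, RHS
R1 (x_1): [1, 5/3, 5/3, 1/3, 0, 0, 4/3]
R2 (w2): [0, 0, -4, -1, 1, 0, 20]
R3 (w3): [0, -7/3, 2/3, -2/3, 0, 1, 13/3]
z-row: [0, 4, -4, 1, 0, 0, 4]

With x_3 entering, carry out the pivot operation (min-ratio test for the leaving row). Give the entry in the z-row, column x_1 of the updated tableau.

12/5

Ratio test on column x_3 — row 1: (4/3)/(5/3) = 4/5; row 2: entry -4 ≤ 0; row 3: (13/3)/(2/3) = 13/2. Minimum is 4/5 at row 1 (x_1 leaves); pivot element 5/3.
Divide row 1 by 5/3; eliminate column x_3 from the other rows.
z-row update in column x_1: 0 − (-4)·(3/5) = 12/5.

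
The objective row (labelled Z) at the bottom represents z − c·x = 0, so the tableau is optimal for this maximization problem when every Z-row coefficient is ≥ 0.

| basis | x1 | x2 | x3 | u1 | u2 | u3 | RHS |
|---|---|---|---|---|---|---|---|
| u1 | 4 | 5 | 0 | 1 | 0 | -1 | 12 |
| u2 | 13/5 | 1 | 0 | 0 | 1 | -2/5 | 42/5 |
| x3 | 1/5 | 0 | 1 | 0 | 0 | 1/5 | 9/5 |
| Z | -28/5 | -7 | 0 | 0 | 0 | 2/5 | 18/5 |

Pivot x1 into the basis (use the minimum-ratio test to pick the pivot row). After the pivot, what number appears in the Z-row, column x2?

0

Ratio test on column x1 — row 1: 12/4 = 3; row 2: (42/5)/(13/5) = 42/13; row 3: (9/5)/(1/5) = 9. Minimum is 3 at row 1 (u1 leaves); pivot element 4.
Divide row 1 by 4; eliminate column x1 from the other rows.
Z-row update in column x2: -7 − (-28/5)·(5/4) = 0.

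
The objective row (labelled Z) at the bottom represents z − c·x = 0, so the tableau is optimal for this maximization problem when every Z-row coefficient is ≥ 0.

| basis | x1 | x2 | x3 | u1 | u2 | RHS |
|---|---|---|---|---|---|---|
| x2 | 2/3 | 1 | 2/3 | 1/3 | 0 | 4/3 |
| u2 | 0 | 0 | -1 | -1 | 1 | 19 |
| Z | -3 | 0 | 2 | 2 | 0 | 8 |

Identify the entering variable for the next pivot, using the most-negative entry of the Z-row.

x1

Negative Z-row entries: x1: -3.
The most negative is -3 in column x1, so x1 enters.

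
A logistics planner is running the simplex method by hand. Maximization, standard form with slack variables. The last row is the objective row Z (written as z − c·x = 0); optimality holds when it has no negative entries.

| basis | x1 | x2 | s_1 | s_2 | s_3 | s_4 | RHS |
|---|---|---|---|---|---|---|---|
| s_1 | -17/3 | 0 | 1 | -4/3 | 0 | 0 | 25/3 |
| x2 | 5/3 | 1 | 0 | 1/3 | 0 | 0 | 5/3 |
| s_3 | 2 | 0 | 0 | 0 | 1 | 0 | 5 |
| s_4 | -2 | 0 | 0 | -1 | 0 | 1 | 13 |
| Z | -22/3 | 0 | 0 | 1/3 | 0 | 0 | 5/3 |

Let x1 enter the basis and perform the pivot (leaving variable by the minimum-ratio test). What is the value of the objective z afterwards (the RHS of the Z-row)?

Ratio test on column x1 — row 1: entry -17/3 ≤ 0; row 2: (5/3)/(5/3) = 1; row 3: 5/2 = 5/2; row 4: entry -2 ≤ 0. Minimum is 1 at row 2 (x2 leaves); pivot element 5/3.
Pivot on row 2; the Z-row RHS becomes 5/3 − (-22/3)·1 = 9.

9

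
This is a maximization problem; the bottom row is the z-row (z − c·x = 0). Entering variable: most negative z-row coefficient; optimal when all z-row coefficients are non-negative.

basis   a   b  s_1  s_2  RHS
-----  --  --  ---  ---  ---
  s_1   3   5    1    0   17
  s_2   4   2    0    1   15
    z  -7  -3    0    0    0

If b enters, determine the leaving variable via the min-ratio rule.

Column b entries and ratios — s_1: 17/5 = 17/5; s_2: 15/2 = 15/2.
Smallest ratio is 17/5 in the row of s_1, so s_1 leaves.

s_1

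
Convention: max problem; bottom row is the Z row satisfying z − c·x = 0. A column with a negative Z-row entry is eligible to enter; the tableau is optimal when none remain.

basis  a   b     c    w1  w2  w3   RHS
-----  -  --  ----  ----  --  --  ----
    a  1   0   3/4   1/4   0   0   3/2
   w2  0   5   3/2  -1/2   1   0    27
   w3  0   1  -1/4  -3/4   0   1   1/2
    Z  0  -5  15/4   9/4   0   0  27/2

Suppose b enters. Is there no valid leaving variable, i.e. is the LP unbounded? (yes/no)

no

Column b has positive entries in row(s) 2, 3, so the ratio test bounds it — not unbounded.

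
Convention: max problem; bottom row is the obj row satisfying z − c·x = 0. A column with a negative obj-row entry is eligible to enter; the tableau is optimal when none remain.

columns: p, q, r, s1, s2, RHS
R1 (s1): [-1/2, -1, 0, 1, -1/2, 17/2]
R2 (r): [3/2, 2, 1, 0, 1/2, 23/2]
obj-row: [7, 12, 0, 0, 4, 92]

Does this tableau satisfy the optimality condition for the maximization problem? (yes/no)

yes

Every obj-row coefficient is ≥ 0, so the tableau is optimal.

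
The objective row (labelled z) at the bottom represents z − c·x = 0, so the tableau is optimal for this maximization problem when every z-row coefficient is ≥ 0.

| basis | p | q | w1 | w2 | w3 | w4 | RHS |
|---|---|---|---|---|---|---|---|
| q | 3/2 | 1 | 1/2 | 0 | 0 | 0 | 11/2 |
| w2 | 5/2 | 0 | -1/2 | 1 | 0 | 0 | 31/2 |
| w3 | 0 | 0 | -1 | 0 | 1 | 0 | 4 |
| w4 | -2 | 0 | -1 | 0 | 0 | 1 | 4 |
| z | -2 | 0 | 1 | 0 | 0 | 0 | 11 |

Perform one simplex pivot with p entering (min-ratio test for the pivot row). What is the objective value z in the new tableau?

Ratio test on column p — row 1: (11/2)/(3/2) = 11/3; row 2: (31/2)/(5/2) = 31/5; row 3: entry 0 ≤ 0; row 4: entry -2 ≤ 0. Minimum is 11/3 at row 1 (q leaves); pivot element 3/2.
Pivot on row 1; the z-row RHS becomes 11 − (-2)·(11/3) = 55/3.

55/3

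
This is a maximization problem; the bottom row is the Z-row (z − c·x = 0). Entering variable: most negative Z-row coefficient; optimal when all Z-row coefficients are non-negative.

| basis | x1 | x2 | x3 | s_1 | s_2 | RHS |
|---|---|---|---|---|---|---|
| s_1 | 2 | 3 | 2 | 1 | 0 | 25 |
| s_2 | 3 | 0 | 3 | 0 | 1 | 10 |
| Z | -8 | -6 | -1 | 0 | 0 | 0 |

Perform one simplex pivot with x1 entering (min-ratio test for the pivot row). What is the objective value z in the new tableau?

Ratio test on column x1 — row 1: 25/2 = 25/2; row 2: 10/3 = 10/3. Minimum is 10/3 at row 2 (s_2 leaves); pivot element 3.
Pivot on row 2; the Z-row RHS becomes 0 − (-8)·(10/3) = 80/3.

80/3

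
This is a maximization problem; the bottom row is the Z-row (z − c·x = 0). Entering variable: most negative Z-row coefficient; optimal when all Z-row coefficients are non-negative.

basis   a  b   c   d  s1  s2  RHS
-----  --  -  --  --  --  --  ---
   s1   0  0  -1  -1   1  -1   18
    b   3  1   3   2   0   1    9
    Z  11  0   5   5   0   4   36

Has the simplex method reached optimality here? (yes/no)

Every Z-row coefficient is ≥ 0, so the tableau is optimal.

yes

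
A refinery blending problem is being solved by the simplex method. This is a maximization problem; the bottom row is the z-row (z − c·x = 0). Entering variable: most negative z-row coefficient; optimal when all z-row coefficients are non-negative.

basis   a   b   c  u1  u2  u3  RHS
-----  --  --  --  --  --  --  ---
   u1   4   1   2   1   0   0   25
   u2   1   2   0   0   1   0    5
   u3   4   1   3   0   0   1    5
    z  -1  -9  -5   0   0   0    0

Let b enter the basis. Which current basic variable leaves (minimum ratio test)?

u2

Column b entries and ratios — u1: 25/1 = 25; u2: 5/2 = 5/2; u3: 5/1 = 5.
Smallest ratio is 5/2 in the row of u2, so u2 leaves.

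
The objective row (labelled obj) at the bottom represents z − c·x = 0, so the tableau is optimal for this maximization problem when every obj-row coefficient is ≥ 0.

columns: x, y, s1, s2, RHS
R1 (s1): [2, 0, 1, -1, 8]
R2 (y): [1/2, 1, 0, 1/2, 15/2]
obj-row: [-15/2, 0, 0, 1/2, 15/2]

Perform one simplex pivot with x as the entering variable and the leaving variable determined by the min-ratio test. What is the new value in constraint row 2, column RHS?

11/2

Ratio test on column x — row 1: 8/2 = 4; row 2: (15/2)/(1/2) = 15. Minimum is 4 at row 1 (s1 leaves); pivot element 2.
Divide row 1 by 2; eliminate column x from the other rows.
Row 2 update in column RHS: 15/2 − (1/2)·4 = 11/2.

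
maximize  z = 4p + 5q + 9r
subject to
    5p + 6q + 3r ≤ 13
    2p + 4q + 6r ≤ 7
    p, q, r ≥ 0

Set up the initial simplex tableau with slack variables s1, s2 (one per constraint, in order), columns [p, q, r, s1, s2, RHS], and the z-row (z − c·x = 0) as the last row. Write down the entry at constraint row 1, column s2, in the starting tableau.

Slack s2 belongs to constraint 2; its column is the unit vector e_2, so the entry in row 1 is 0.

0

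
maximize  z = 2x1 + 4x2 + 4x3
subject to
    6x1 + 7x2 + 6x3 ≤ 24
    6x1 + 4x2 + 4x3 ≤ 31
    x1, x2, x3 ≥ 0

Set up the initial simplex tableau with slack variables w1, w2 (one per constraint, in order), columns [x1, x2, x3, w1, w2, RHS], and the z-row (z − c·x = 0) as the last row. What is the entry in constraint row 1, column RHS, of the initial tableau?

24

The RHS of constraint 1 is b_1 = 24.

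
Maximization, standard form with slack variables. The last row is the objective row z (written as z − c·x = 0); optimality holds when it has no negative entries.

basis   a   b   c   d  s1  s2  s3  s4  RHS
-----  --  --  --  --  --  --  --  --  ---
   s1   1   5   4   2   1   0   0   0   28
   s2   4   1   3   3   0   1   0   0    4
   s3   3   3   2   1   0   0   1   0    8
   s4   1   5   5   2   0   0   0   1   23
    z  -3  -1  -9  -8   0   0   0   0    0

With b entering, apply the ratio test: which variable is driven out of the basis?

Column b entries and ratios — s1: 28/5 = 28/5; s2: 4/1 = 4; s3: 8/3 = 8/3; s4: 23/5 = 23/5.
Smallest ratio is 8/3 in the row of s3, so s3 leaves.

s3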